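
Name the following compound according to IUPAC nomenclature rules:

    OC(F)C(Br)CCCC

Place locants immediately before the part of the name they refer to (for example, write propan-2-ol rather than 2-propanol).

2-bromo-1-fluorohexan-1-ol

The longest carbon chain that includes the –OH group has 6 carbons, so the parent hydride is hexane.
The principal characteristic group is an alcohol (–OH), named with the suffix -ol.
Choose the numbering such that numbering from this end puts the hydroxyl group at C-1 rather than C-6.
That gives the hydroxyl at C-1; a bromo group at C-2; a fluoro group at C-1.
The substituents are ordered alphabetically, ignoring any di-/tri- multipliers.
The name is 2-bromo-1-fluorohexan-1-ol.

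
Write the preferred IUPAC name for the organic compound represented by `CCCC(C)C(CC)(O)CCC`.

Counting along the main chain through the –OH group gives 8 carbons: the parent is octane.
The highest-priority functional group is an alcohol (–OH), so the name ends in -ol.
Choose the numbering such that numbering from this end puts the hydroxyl group at C-4 rather than C-5.
That gives the hydroxyl at C-4; an ethyl group at C-4; a methyl group at C-5.
Prefixes are listed alphabetically: ethyl, methyl.
The name is 4-ethyl-5-methyloctan-4-ol.

4-ethyl-5-methyloctan-4-ol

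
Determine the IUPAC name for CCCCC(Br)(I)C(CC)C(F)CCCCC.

The longest continuous carbon chain has 12 atoms, so the parent hydride is dodecane.
The numbering direction is chosen so that the substituent locant set {5,5,6,7} is lower than {6,7,8,8} at the first point of difference.
That gives a bromo group at C-5; an ethyl group at C-6; a fluoro group at C-7; an iodo group at C-5.
Substituent prefixes are cited in alphabetical order (multiplying prefixes like di-/tri- are ignored for ordering).
Assembling the pieces gives 5-bromo-6-ethyl-7-fluoro-5-iodododecane.

5-bromo-6-ethyl-7-fluoro-5-iodododecane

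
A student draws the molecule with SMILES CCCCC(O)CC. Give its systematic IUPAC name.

heptan-3-ol

The longest carbon chain that includes the –OH group has 7 carbons, so the parent hydride is heptane.
The highest-priority functional group is an alcohol (–OH), so the name ends in -ol.
The numbering direction is chosen so that numbering from this end puts the hydroxyl group at C-3 rather than C-5.
This places the hydroxyl at C-3.
Putting it together: heptan-3-ol.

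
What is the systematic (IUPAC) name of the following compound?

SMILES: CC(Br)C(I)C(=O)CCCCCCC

2-bromo-3-iodoundecan-4-one

Counting along the main chain through the carbonyl gives 11 carbons: the parent is undecane.
A ketone (C=O on an internal carbon) is the principal characteristic group, giving the suffix -one.
The numbering direction is chosen so that numbering from this end puts the carbonyl group at C-4 rather than C-8.
That gives the carbonyl at C-4; a bromo group at C-2; an iodo group at C-3.
Prefixes are listed alphabetically: bromo, iodo.
Assembling the pieces gives 2-bromo-3-iodoundecan-4-one.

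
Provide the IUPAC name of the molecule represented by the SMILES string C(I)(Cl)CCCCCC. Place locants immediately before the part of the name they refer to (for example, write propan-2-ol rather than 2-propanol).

The parent chain contains 7 carbons (heptane).
The numbering direction is chosen so that the substituent locant set {1,1} is lower than {7,7} at the first point of difference.
This places a chloro group at C-1; an iodo group at C-1.
Prefixes are listed alphabetically: chloro, iodo.
The name is 1-chloro-1-iodoheptane.

1-chloro-1-iodoheptane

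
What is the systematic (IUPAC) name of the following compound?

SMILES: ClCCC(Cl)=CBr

The longest carbon chain that includes the multiple bond has 4 carbons, so the parent hydride is butane.
The chain contains a C=C double bond, so the unsaturation ending is -ene.
Number the chain so that numbering from this end puts the double bond at C-1 rather than C-3.
This places the double bond between C-1 and C-2; a bromo group at C-1; chloro groups at C-2 and C-4.
Prefixes are listed alphabetically: bromo, chloro.
Putting it together: 1-bromo-2,4-dichlorobut-1-ene.

1-bromo-2,4-dichlorobut-1-ene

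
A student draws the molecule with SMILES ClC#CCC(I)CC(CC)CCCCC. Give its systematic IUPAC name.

1-chloro-6-ethyl-4-iodoundec-1-yne

The longest chain bearing the multiple bond is 11 carbons long (undecane).
A C≡C triple bond in the chain gives the infix -yne-.
The numbering direction is chosen so that numbering from this end puts the triple bond at C-1 rather than C-10.
That gives the triple bond between C-1 and C-2; a chloro group at C-1; an ethyl group at C-6; an iodo group at C-4.
Prefixes are listed alphabetically: chloro, ethyl, iodo.
The name is 1-chloro-6-ethyl-4-iodoundec-1-yne.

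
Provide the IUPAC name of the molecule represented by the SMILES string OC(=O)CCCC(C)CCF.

Counting along the main chain through the –COOH group gives 7 carbons: the parent is heptane.
The highest-priority functional group is a carboxylic acid (terminal –COOH), so the name ends in -oic acid.
Number the chain so that the carboxylic acid carbon is C-1 by definition.
That gives a fluoro group at C-7; a methyl group at C-5.
Substituent prefixes are cited in alphabetical order (multiplying prefixes like di-/tri- are ignored for ordering).
Putting it together: 7-fluoro-5-methylheptanoic acid.

7-fluoro-5-methylheptanoic acid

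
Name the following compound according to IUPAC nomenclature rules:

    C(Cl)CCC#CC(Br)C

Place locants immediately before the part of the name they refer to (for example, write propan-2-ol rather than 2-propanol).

The longest carbon chain that includes the multiple bond has 7 carbons, so the parent hydride is heptane.
The chain contains a C≡C triple bond, so the unsaturation ending is -yne.
Number the chain so that numbering from this end puts the triple bond at C-3 rather than C-4.
With this numbering: the triple bond between C-3 and C-4; a bromo group at C-2; a chloro group at C-7.
The substituents are ordered alphabetically, ignoring any di-/tri- multipliers.
Assembling the pieces gives 2-bromo-7-chlorohept-3-yne.

2-bromo-7-chlorohept-3-yne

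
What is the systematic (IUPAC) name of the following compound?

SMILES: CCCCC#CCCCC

dec-5-yne

The longest chain bearing the multiple bond is 10 carbons long (decane).
The chain contains a C≡C triple bond, so the unsaturation ending is -yne.
Numbering from either end gives identical locants here.
That gives the triple bond between C-5 and C-6.
Assembling the pieces gives dec-5-yne.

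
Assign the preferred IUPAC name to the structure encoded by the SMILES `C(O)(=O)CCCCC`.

The longest chain bearing the –COOH group is 6 carbons long (hexane).
The highest-priority functional group is a carboxylic acid (terminal –COOH), so the name ends in -oic acid.
Choose the numbering such that the carboxylic acid carbon is C-1 by definition.
Assembling the pieces gives hexanoic acid.

hexanoic acid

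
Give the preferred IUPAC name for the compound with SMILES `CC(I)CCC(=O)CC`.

6-iodoheptan-3-one

The longest carbon chain that includes the carbonyl has 7 carbons, so the parent hydride is heptane.
The highest-priority functional group is a ketone (C=O on an internal carbon), so the name ends in -one.
Choose the numbering such that numbering from this end puts the carbonyl group at C-3 rather than C-5.
That gives the carbonyl at C-3; an iodo group at C-6.
Assembling the pieces gives 6-iodoheptan-3-one.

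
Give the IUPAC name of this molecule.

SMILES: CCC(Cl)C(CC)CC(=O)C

The longest carbon chain that includes the carbonyl has 7 carbons, so the parent hydride is heptane.
The highest-priority functional group is a ketone (C=O on an internal carbon), so the name ends in -one.
Number the chain so that numbering from this end puts the carbonyl group at C-2 rather than C-6.
This places the carbonyl at C-2; a chloro group at C-5; an ethyl group at C-4.
The substituents are ordered alphabetically, ignoring any di-/tri- multipliers.
Putting it together: 5-chloro-4-ethylheptan-2-one.

5-chloro-4-ethylheptan-2-one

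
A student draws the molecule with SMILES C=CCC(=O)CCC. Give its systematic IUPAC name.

The longest chain bearing the carbonyl and the multiple bond is 7 carbons long (heptane).
The highest-priority functional group is a ketone (C=O on an internal carbon), so the name ends in -one.
There is one C=C double bond, indicated by the ending -ene.
Number the chain so that numbering from this end puts the double bond at C-1 rather than C-6.
That gives the carbonyl at C-4; the double bond between C-1 and C-2.
Assembling the pieces gives hept-1-en-4-one.

hept-1-en-4-one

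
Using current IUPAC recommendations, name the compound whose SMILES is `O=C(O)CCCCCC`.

heptanoic acid

Counting along the main chain through the –COOH group gives 7 carbons: the parent is heptane.
A carboxylic acid (terminal –COOH) is the principal characteristic group, giving the suffix -oic acid.
Number the chain so that the carboxylic acid carbon is C-1 by definition.
The name is heptanoic acid.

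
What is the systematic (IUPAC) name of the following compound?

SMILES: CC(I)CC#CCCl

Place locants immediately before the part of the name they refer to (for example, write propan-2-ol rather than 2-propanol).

1-chloro-5-iodohex-2-yne

The longest chain bearing the multiple bond is 6 carbons long (hexane).
There is one C≡C triple bond, indicated by the ending -yne.
Choose the numbering such that numbering from this end puts the triple bond at C-2 rather than C-4.
With this numbering: the triple bond between C-2 and C-3; a chloro group at C-1; an iodo group at C-5.
Prefixes are listed alphabetically: chloro, iodo.
Putting it together: 1-chloro-5-iodohex-2-yne.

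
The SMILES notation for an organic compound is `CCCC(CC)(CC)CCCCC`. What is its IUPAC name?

4,4-diethylnonane

The parent chain contains 9 carbons (nonane).
The numbering direction is chosen so that the substituent locant set {4,4} is lower than {6,6} at the first point of difference.
This places two ethyl groups at C-4.
Assembling the pieces gives 4,4-diethylnonane.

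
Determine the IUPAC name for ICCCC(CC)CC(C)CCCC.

4-ethyl-1-iodo-6-methyldecane

The longest carbon chain is 10 atoms: the parent is decane.
Choose the numbering such that the substituent locant set {1,4,6} is lower than {5,7,10} at the first point of difference.
That gives an ethyl group at C-4; an iodo group at C-1; a methyl group at C-6.
The substituents are ordered alphabetically, ignoring any di-/tri- multipliers.
Assembling the pieces gives 4-ethyl-1-iodo-6-methyldecane.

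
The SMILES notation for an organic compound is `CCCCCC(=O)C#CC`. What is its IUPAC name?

non-2-yn-4-one

The longest chain bearing the carbonyl and the multiple bond is 9 carbons long (nonane).
The highest-priority functional group is a ketone (C=O on an internal carbon), so the name ends in -one.
The chain contains a C≡C triple bond, so the unsaturation ending is -yne.
The numbering direction is chosen so that numbering from this end puts the carbonyl group at C-4 rather than C-6.
This places the carbonyl at C-4; the triple bond between C-2 and C-3.
Assembling the pieces gives non-2-yn-4-one.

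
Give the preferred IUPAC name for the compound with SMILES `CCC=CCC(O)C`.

hept-4-en-2-ol

The longest carbon chain that includes the –OH group and the multiple bond has 7 carbons, so the parent hydride is heptane.
The highest-priority functional group is an alcohol (–OH), so the name ends in -ol.
A C=C double bond in the chain gives the infix -ene-.
Choose the numbering such that numbering from this end puts the hydroxyl group at C-2 rather than C-6.
This places the hydroxyl at C-2; the double bond between C-4 and C-5.
Assembling the pieces gives hept-4-en-2-ol.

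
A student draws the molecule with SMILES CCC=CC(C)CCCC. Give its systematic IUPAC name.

5-methylnon-3-ene

The longest chain bearing the multiple bond is 9 carbons long (nonane).
The chain contains a C=C double bond, so the unsaturation ending is -ene.
Choose the numbering such that numbering from this end puts the double bond at C-3 rather than C-6.
That gives the double bond between C-3 and C-4; a methyl group at C-5.
Putting it together: 5-methylnon-3-ene.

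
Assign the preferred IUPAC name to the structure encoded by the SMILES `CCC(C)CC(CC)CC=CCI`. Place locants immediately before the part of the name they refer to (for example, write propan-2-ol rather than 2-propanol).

5-ethyl-1-iodo-7-methylnon-2-ene

The longest chain bearing the multiple bond is 9 carbons long (nonane).
The chain contains a C=C double bond, so the unsaturation ending is -ene.
Number the chain so that numbering from this end puts the double bond at C-2 rather than C-7.
This places the double bond between C-2 and C-3; an ethyl group at C-5; an iodo group at C-1; a methyl group at C-7.
Prefixes are listed alphabetically: ethyl, iodo, methyl.
The name is 5-ethyl-1-iodo-7-methylnon-2-ene.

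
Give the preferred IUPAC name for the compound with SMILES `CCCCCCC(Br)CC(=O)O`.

Counting along the main chain through the –COOH group gives 9 carbons: the parent is nonane.
The principal characteristic group is a carboxylic acid (terminal –COOH), named with the suffix -oic acid.
Choose the numbering such that the carboxylic acid carbon is C-1 by definition.
That gives a bromo group at C-3.
Assembling the pieces gives 3-bromononanoic acid.

3-bromononanoic acid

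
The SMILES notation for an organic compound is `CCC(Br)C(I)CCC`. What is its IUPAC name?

3-bromo-4-iodoheptane

The parent chain contains 7 carbons (heptane).
The numbering direction is chosen so that the substituent locant set {3,4} is lower than {4,5} at the first point of difference.
This places a bromo group at C-3; an iodo group at C-4.
Prefixes are listed alphabetically: bromo, iodo.
The name is 3-bromo-4-iodoheptane.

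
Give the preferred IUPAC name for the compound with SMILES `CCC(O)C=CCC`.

The longest carbon chain that includes the –OH group and the multiple bond has 7 carbons, so the parent hydride is heptane.
The highest-priority functional group is an alcohol (–OH), so the name ends in -ol.
There is one C=C double bond, indicated by the ending -ene.
The numbering direction is chosen so that numbering from this end puts the hydroxyl group at C-3 rather than C-5.
This places the hydroxyl at C-3; the double bond between C-4 and C-5.
The name is hept-4-en-3-ol.

hept-4-en-3-ol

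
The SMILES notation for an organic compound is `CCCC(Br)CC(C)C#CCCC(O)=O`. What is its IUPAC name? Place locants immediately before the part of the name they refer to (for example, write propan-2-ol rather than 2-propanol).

8-bromo-6-methylundec-4-ynoic acid

Counting along the main chain through the –COOH group and the multiple bond gives 11 carbons: the parent is undecane.
A carboxylic acid (terminal –COOH) is the principal characteristic group, giving the suffix -oic acid.
There is one C≡C triple bond, indicated by the ending -yne.
The numbering direction is chosen so that the carboxylic acid carbon is C-1 by definition.
With this numbering: the triple bond between C-4 and C-5; a bromo group at C-8; a methyl group at C-6.
Prefixes are listed alphabetically: bromo, methyl.
Putting it together: 8-bromo-6-methylundec-4-ynoic acid.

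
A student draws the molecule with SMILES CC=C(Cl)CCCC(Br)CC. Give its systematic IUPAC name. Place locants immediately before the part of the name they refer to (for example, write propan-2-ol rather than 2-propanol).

7-bromo-3-chloronon-2-ene

The longest chain bearing the multiple bond is 9 carbons long (nonane).
A C=C double bond in the chain gives the infix -ene-.
Choose the numbering such that numbering from this end puts the double bond at C-2 rather than C-7.
This places the double bond between C-2 and C-3; a bromo group at C-7; a chloro group at C-3.
Substituent prefixes are cited in alphabetical order (multiplying prefixes like di-/tri- are ignored for ordering).
Assembling the pieces gives 7-bromo-3-chloronon-2-ene.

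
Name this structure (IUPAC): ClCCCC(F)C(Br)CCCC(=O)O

5-bromo-9-chloro-6-fluorononanoic acid

Counting along the main chain through the –COOH group gives 9 carbons: the parent is nonane.
A carboxylic acid (terminal –COOH) is the principal characteristic group, giving the suffix -oic acid.
Choose the numbering such that the carboxylic acid carbon is C-1 by definition.
That gives a bromo group at C-5; a chloro group at C-9; a fluoro group at C-6.
The substituents are ordered alphabetically, ignoring any di-/tri- multipliers.
The name is 5-bromo-9-chloro-6-fluorononanoic acid.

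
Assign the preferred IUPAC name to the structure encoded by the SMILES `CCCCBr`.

The longest carbon chain is 4 atoms: the parent is butane.
Choose the numbering such that the substituent locant set {1} is lower than {4} at the first point of difference.
That gives a bromo group at C-1.
The name is 1-bromobutane.

1-bromobutane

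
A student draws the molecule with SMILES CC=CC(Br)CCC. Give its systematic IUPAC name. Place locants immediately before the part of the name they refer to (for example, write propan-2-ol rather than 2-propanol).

The longest chain bearing the multiple bond is 7 carbons long (heptane).
There is one C=C double bond, indicated by the ending -ene.
Choose the numbering such that numbering from this end puts the double bond at C-2 rather than C-5.
That gives the double bond between C-2 and C-3; a bromo group at C-4.
The name is 4-bromohept-2-ene.

4-bromohept-2-ene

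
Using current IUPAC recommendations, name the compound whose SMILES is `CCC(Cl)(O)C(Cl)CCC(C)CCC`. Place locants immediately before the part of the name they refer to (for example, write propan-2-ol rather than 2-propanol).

The longest chain bearing the –OH group is 10 carbons long (decane).
An alcohol (–OH) is the principal characteristic group, giving the suffix -ol.
The numbering direction is chosen so that numbering from this end puts the hydroxyl group at C-3 rather than C-8.
That gives the hydroxyl at C-3; chloro groups at C-3 and C-4; a methyl group at C-7.
The substituents are ordered alphabetically, ignoring any di-/tri- multipliers.
The name is 3,4-dichloro-7-methyldecan-3-ol.

3,4-dichloro-7-methyldecan-3-ol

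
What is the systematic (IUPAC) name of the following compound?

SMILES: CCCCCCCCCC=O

decanal

The longest carbon chain that includes the –CHO group has 10 carbons, so the parent hydride is decane.
The highest-priority functional group is an aldehyde (terminal –CHO), so the name ends in -al.
Number the chain so that the aldehyde carbon is C-1 by definition.
Putting it together: decanal.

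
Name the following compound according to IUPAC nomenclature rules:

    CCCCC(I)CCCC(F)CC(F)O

The longest carbon chain that includes the –OH group has 11 carbons, so the parent hydride is undecane.
The highest-priority functional group is an alcohol (–OH), so the name ends in -ol.
Number the chain so that numbering from this end puts the hydroxyl group at C-1 rather than C-11.
This places the hydroxyl at C-1; fluoro groups at C-1 and C-3; an iodo group at C-7.
The substituents are ordered alphabetically, ignoring any di-/tri- multipliers.
The name is 1,3-difluoro-7-iodoundecan-1-ol.

1,3-difluoro-7-iodoundecan-1-ol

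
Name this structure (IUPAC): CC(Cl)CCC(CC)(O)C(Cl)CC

3,7-dichloro-4-ethyloctan-4-ol

Counting along the main chain through the –OH group gives 8 carbons: the parent is octane.
An alcohol (–OH) is the principal characteristic group, giving the suffix -ol.
Number the chain so that numbering from this end puts the hydroxyl group at C-4 rather than C-5.
With this numbering: the hydroxyl at C-4; chloro groups at C-3 and C-7; an ethyl group at C-4.
Prefixes are listed alphabetically: chloro, ethyl.
Putting it together: 3,7-dichloro-4-ethyloctan-4-ol.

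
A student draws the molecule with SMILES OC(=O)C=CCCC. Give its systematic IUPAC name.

Counting along the main chain through the –COOH group and the multiple bond gives 6 carbons: the parent is hexane.
A carboxylic acid (terminal –COOH) is the principal characteristic group, giving the suffix -oic acid.
The chain contains a C=C double bond, so the unsaturation ending is -ene.
Number the chain so that the carboxylic acid carbon is C-1 by definition.
That gives the double bond between C-2 and C-3.
Putting it together: hex-2-enoic acid.

hex-2-enoic acid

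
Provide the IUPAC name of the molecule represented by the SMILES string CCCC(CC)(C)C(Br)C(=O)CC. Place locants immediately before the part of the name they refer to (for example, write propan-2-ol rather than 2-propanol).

4-bromo-5-ethyl-5-methyloctan-3-one

The longest chain bearing the carbonyl is 8 carbons long (octane).
The highest-priority functional group is a ketone (C=O on an internal carbon), so the name ends in -one.
Choose the numbering such that numbering from this end puts the carbonyl group at C-3 rather than C-6.
That gives the carbonyl at C-3; a bromo group at C-4; an ethyl group at C-5; a methyl group at C-5.
Prefixes are listed alphabetically: bromo, ethyl, methyl.
Assembling the pieces gives 4-bromo-5-ethyl-5-methyloctan-3-one.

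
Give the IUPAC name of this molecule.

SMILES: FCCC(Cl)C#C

3-chloro-5-fluoropent-1-yne

The longest carbon chain that includes the multiple bond has 5 carbons, so the parent hydride is pentane.
The chain contains a C≡C triple bond, so the unsaturation ending is -yne.
Choose the numbering such that numbering from this end puts the triple bond at C-1 rather than C-4.
With this numbering: the triple bond between C-1 and C-2; a chloro group at C-3; a fluoro group at C-5.
Prefixes are listed alphabetically: chloro, fluoro.
The name is 3-chloro-5-fluoropent-1-yne.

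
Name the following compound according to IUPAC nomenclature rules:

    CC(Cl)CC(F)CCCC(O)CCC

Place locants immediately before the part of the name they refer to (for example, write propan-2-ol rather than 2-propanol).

10-chloro-8-fluoroundecan-4-ol

The longest chain bearing the –OH group is 11 carbons long (undecane).
An alcohol (–OH) is the principal characteristic group, giving the suffix -ol.
The numbering direction is chosen so that numbering from this end puts the hydroxyl group at C-4 rather than C-8.
This places the hydroxyl at C-4; a chloro group at C-10; a fluoro group at C-8.
The substituents are ordered alphabetically, ignoring any di-/tri- multipliers.
Assembling the pieces gives 10-chloro-8-fluoroundecan-4-ol.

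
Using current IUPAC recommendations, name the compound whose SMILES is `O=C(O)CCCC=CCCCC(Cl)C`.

10-chloroundec-5-enoic acid

The longest chain bearing the –COOH group and the multiple bond is 11 carbons long (undecane).
The principal characteristic group is a carboxylic acid (terminal –COOH), named with the suffix -oic acid.
There is one C=C double bond, indicated by the ending -ene.
Number the chain so that the carboxylic acid carbon is C-1 by definition.
With this numbering: the double bond between C-5 and C-6; a chloro group at C-10.
Putting it together: 10-chloroundec-5-enoic acid.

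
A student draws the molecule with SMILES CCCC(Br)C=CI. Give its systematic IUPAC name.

3-bromo-1-iodohex-1-ene

The longest chain bearing the multiple bond is 6 carbons long (hexane).
There is one C=C double bond, indicated by the ending -ene.
Number the chain so that numbering from this end puts the double bond at C-1 rather than C-5.
That gives the double bond between C-1 and C-2; a bromo group at C-3; an iodo group at C-1.
Substituent prefixes are cited in alphabetical order (multiplying prefixes like di-/tri- are ignored for ordering).
Putting it together: 3-bromo-1-iodohex-1-ene.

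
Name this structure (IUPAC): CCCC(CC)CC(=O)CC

5-ethyloctan-3-one

Counting along the main chain through the carbonyl gives 8 carbons: the parent is octane.
A ketone (C=O on an internal carbon) is the principal characteristic group, giving the suffix -one.
The numbering direction is chosen so that numbering from this end puts the carbonyl group at C-3 rather than C-6.
With this numbering: the carbonyl at C-3; an ethyl group at C-5.
Putting it together: 5-ethyloctan-3-one.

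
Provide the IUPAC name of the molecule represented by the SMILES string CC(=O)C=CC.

Counting along the main chain through the carbonyl and the multiple bond gives 5 carbons: the parent is pentane.
A ketone (C=O on an internal carbon) is the principal characteristic group, giving the suffix -one.
There is one C=C double bond, indicated by the ending -ene.
Number the chain so that numbering from this end puts the carbonyl group at C-2 rather than C-4.
With this numbering: the carbonyl at C-2; the double bond between C-3 and C-4.
Putting it together: pent-3-en-2-one.

pent-3-en-2-one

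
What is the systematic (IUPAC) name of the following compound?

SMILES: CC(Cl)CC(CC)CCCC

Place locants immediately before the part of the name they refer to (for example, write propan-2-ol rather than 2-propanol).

2-chloro-4-ethyloctane

The longest continuous carbon chain has 8 atoms, so the parent hydride is octane.
Number the chain so that the substituent locant set {2,4} is lower than {5,7} at the first point of difference.
This places a chloro group at C-2; an ethyl group at C-4.
The substituents are ordered alphabetically, ignoring any di-/tri- multipliers.
Assembling the pieces gives 2-chloro-4-ethyloctane.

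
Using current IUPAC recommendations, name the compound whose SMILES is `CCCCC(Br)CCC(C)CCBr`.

1,6-dibromo-3-methyldecane

The longest carbon chain is 10 atoms: the parent is decane.
Choose the numbering such that the substituent locant set {1,3,6} is lower than {5,8,10} at the first point of difference.
This places bromo groups at C-1 and C-6; a methyl group at C-3.
The substituents are ordered alphabetically, ignoring any di-/tri- multipliers.
Putting it together: 1,6-dibromo-3-methyldecane.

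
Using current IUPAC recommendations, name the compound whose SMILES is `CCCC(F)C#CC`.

The longest carbon chain that includes the multiple bond has 7 carbons, so the parent hydride is heptane.
A C≡C triple bond in the chain gives the infix -yne-.
Choose the numbering such that numbering from this end puts the triple bond at C-2 rather than C-5.
This places the triple bond between C-2 and C-3; a fluoro group at C-4.
Putting it together: 4-fluorohept-2-yne.

4-fluorohept-2-yne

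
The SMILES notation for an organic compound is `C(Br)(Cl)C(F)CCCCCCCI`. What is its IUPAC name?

The parent chain contains 9 carbons (nonane).
The numbering direction is chosen so that the substituent locant set {1,1,2,9} is lower than {1,8,9,9} at the first point of difference.
With this numbering: a bromo group at C-1; a chloro group at C-1; a fluoro group at C-2; an iodo group at C-9.
Substituent prefixes are cited in alphabetical order (multiplying prefixes like di-/tri- are ignored for ordering).
Assembling the pieces gives 1-bromo-1-chloro-2-fluoro-9-iodononane.

1-bromo-1-chloro-2-fluoro-9-iodononane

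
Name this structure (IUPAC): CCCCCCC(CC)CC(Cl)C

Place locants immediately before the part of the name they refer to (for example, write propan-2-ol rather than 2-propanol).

The longest continuous carbon chain has 10 atoms, so the parent hydride is decane.
Number the chain so that the substituent locant set {2,4} is lower than {7,9} at the first point of difference.
With this numbering: a chloro group at C-2; an ethyl group at C-4.
Prefixes are listed alphabetically: chloro, ethyl.
Assembling the pieces gives 2-chloro-4-ethyldecane.

2-chloro-4-ethyldecane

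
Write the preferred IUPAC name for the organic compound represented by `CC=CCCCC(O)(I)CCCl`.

The longest chain bearing the –OH group and the multiple bond is 9 carbons long (nonane).
The principal characteristic group is an alcohol (–OH), named with the suffix -ol.
There is one C=C double bond, indicated by the ending -ene.
Number the chain so that numbering from this end puts the hydroxyl group at C-3 rather than C-7.
That gives the hydroxyl at C-3; the double bond between C-7 and C-8; a chloro group at C-1; an iodo group at C-3.
Prefixes are listed alphabetically: chloro, iodo.
Putting it together: 1-chloro-3-iodonon-7-en-3-ol.

1-chloro-3-iodonon-7-en-3-ol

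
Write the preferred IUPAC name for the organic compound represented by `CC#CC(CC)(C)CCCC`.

The longest carbon chain that includes the multiple bond has 8 carbons, so the parent hydride is octane.
A C≡C triple bond in the chain gives the infix -yne-.
Number the chain so that numbering from this end puts the triple bond at C-2 rather than C-6.
This places the triple bond between C-2 and C-3; an ethyl group at C-4; a methyl group at C-4.
Substituent prefixes are cited in alphabetical order (multiplying prefixes like di-/tri- are ignored for ordering).
Putting it together: 4-ethyl-4-methyloct-2-yne.

4-ethyl-4-methyloct-2-yne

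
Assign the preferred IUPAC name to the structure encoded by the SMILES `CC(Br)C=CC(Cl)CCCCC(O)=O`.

The longest chain bearing the –COOH group and the multiple bond is 10 carbons long (decane).
A carboxylic acid (terminal –COOH) is the principal characteristic group, giving the suffix -oic acid.
A C=C double bond in the chain gives the infix -ene-.
The numbering direction is chosen so that the carboxylic acid carbon is C-1 by definition.
With this numbering: the double bond between C-7 and C-8; a bromo group at C-9; a chloro group at C-6.
Substituent prefixes are cited in alphabetical order (multiplying prefixes like di-/tri- are ignored for ordering).
Putting it together: 9-bromo-6-chlorodec-7-enoic acid.

9-bromo-6-chlorodec-7-enoic acid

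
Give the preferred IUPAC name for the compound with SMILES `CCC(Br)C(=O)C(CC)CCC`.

Counting along the main chain through the carbonyl gives 8 carbons: the parent is octane.
The highest-priority functional group is a ketone (C=O on an internal carbon), so the name ends in -one.
Number the chain so that numbering from this end puts the carbonyl group at C-4 rather than C-5.
This places the carbonyl at C-4; a bromo group at C-3; an ethyl group at C-5.
Prefixes are listed alphabetically: bromo, ethyl.
Putting it together: 3-bromo-5-ethyloctan-4-one.

3-bromo-5-ethyloctan-4-one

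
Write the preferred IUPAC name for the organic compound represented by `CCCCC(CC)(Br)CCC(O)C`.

5-bromo-5-ethylnonan-2-ol

Counting along the main chain through the –OH group gives 9 carbons: the parent is nonane.
The principal characteristic group is an alcohol (–OH), named with the suffix -ol.
Choose the numbering such that numbering from this end puts the hydroxyl group at C-2 rather than C-8.
With this numbering: the hydroxyl at C-2; a bromo group at C-5; an ethyl group at C-5.
Prefixes are listed alphabetically: bromo, ethyl.
Putting it together: 5-bromo-5-ethylnonan-2-ol.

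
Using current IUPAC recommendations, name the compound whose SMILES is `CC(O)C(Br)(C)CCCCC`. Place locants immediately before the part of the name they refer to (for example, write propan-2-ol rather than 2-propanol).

3-bromo-3-methyloctan-2-ol

The longest chain bearing the –OH group is 8 carbons long (octane).
An alcohol (–OH) is the principal characteristic group, giving the suffix -ol.
Number the chain so that numbering from this end puts the hydroxyl group at C-2 rather than C-7.
With this numbering: the hydroxyl at C-2; a bromo group at C-3; a methyl group at C-3.
Prefixes are listed alphabetically: bromo, methyl.
The name is 3-bromo-3-methyloctan-2-ol.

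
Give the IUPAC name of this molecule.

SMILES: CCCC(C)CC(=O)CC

The longest chain bearing the carbonyl is 8 carbons long (octane).
The principal characteristic group is a ketone (C=O on an internal carbon), named with the suffix -one.
The numbering direction is chosen so that numbering from this end puts the carbonyl group at C-3 rather than C-6.
This places the carbonyl at C-3; a methyl group at C-5.
Assembling the pieces gives 5-methyloctan-3-one.

5-methyloctan-3-one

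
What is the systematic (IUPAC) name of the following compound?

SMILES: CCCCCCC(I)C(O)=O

2-iodooctanoic acid

The longest carbon chain that includes the –COOH group has 8 carbons, so the parent hydride is octane.
The highest-priority functional group is a carboxylic acid (terminal –COOH), so the name ends in -oic acid.
The numbering direction is chosen so that the carboxylic acid carbon is C-1 by definition.
That gives an iodo group at C-2.
Putting it together: 2-iodooctanoic acid.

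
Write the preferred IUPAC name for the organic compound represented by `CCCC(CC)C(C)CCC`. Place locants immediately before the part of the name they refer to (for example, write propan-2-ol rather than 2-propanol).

The longest carbon chain is 8 atoms: the parent is octane.
Choose the numbering such that the locant sets are identical either way, so the alphabetically earlier ethyl substituent takes the lower locant (4 rather than 5).
With this numbering: an ethyl group at C-4; a methyl group at C-5.
Prefixes are listed alphabetically: ethyl, methyl.
Assembling the pieces gives 4-ethyl-5-methyloctane.

4-ethyl-5-methyloctane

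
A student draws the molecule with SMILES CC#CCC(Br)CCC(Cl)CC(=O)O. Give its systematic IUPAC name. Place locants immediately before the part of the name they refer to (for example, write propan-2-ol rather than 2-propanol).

6-bromo-3-chlorodec-8-ynoic acid

The longest carbon chain that includes the –COOH group and the multiple bond has 10 carbons, so the parent hydride is decane.
A carboxylic acid (terminal –COOH) is the principal characteristic group, giving the suffix -oic acid.
A C≡C triple bond in the chain gives the infix -yne-.
The numbering direction is chosen so that the carboxylic acid carbon is C-1 by definition.
That gives the triple bond between C-8 and C-9; a bromo group at C-6; a chloro group at C-3.
The substituents are ordered alphabetically, ignoring any di-/tri- multipliers.
Putting it together: 6-bromo-3-chlorodec-8-ynoic acid.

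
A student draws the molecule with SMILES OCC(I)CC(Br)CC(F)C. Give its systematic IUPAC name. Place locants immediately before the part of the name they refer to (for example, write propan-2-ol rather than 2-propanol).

4-bromo-6-fluoro-2-iodoheptan-1-ol

The longest carbon chain that includes the –OH group has 7 carbons, so the parent hydride is heptane.
An alcohol (–OH) is the principal characteristic group, giving the suffix -ol.
Number the chain so that numbering from this end puts the hydroxyl group at C-1 rather than C-7.
This places the hydroxyl at C-1; a bromo group at C-4; a fluoro group at C-6; an iodo group at C-2.
Substituent prefixes are cited in alphabetical order (multiplying prefixes like di-/tri- are ignored for ordering).
Putting it together: 4-bromo-6-fluoro-2-iodoheptan-1-ol.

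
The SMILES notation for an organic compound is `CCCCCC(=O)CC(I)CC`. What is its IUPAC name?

3-iododecan-5-one

Counting along the main chain through the carbonyl gives 10 carbons: the parent is decane.
The highest-priority functional group is a ketone (C=O on an internal carbon), so the name ends in -one.
Number the chain so that numbering from this end puts the carbonyl group at C-5 rather than C-6.
With this numbering: the carbonyl at C-5; an iodo group at C-3.
Putting it together: 3-iododecan-5-one.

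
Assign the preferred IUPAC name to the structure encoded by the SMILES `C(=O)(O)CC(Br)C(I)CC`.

3-bromo-4-iodohexanoic acid

The longest chain bearing the –COOH group is 6 carbons long (hexane).
A carboxylic acid (terminal –COOH) is the principal characteristic group, giving the suffix -oic acid.
Number the chain so that the carboxylic acid carbon is C-1 by definition.
With this numbering: a bromo group at C-3; an iodo group at C-4.
The substituents are ordered alphabetically, ignoring any di-/tri- multipliers.
The name is 3-bromo-4-iodohexanoic acid.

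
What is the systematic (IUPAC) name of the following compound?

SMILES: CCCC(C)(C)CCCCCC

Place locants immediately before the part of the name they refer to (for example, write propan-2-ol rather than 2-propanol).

The longest continuous carbon chain has 10 atoms, so the parent hydride is decane.
Choose the numbering such that the substituent locant set {4,4} is lower than {7,7} at the first point of difference.
That gives two methyl groups at C-4.
Putting it together: 4,4-dimethyldecane.

4,4-dimethyldecane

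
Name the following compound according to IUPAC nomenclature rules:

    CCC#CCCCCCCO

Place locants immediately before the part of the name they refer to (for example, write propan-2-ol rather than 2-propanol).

dec-7-yn-1-ol

Counting along the main chain through the –OH group and the multiple bond gives 10 carbons: the parent is decane.
An alcohol (–OH) is the principal characteristic group, giving the suffix -ol.
A C≡C triple bond in the chain gives the infix -yne-.
The numbering direction is chosen so that numbering from this end puts the hydroxyl group at C-1 rather than C-10.
This places the hydroxyl at C-1; the triple bond between C-7 and C-8.
The name is dec-7-yn-1-ol.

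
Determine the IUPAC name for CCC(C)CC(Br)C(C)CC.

The longest continuous carbon chain has 8 atoms, so the parent hydride is octane.
Choose the numbering such that the substituent locant set {3,4,6} is lower than {3,5,6} at the first point of difference.
This places a bromo group at C-4; methyl groups at C-3 and C-6.
Prefixes are listed alphabetically: bromo, methyl.
The name is 4-bromo-3,6-dimethyloctane.

4-bromo-3,6-dimethyloctane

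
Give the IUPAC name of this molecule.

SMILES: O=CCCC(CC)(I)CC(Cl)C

6-chloro-4-ethyl-4-iodoheptanal

Counting along the main chain through the –CHO group gives 7 carbons: the parent is heptane.
The principal characteristic group is an aldehyde (terminal –CHO), named with the suffix -al.
Number the chain so that the aldehyde carbon is C-1 by definition.
This places a chloro group at C-6; an ethyl group at C-4; an iodo group at C-4.
Prefixes are listed alphabetically: chloro, ethyl, iodo.
Assembling the pieces gives 6-chloro-4-ethyl-4-iodoheptanal.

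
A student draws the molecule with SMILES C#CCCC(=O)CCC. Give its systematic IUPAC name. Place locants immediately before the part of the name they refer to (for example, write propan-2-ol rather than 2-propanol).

The longest carbon chain that includes the carbonyl and the multiple bond has 8 carbons, so the parent hydride is octane.
The principal characteristic group is a ketone (C=O on an internal carbon), named with the suffix -one.
There is one C≡C triple bond, indicated by the ending -yne.
Choose the numbering such that numbering from this end puts the carbonyl group at C-4 rather than C-5.
With this numbering: the carbonyl at C-4; the triple bond between C-7 and C-8.
Putting it together: oct-7-yn-4-one.

oct-7-yn-4-one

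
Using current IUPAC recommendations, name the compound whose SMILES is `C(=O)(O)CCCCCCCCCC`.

undecanoic acid

The longest carbon chain that includes the –COOH group has 11 carbons, so the parent hydride is undecane.
A carboxylic acid (terminal –COOH) is the principal characteristic group, giving the suffix -oic acid.
Number the chain so that the carboxylic acid carbon is C-1 by definition.
The name is undecanoic acid.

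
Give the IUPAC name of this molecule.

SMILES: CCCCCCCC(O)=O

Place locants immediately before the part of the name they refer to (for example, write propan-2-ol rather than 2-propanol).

The longest chain bearing the –COOH group is 8 carbons long (octane).
The principal characteristic group is a carboxylic acid (terminal –COOH), named with the suffix -oic acid.
Choose the numbering such that the carboxylic acid carbon is C-1 by definition.
Putting it together: octanoic acid.

octanoic acid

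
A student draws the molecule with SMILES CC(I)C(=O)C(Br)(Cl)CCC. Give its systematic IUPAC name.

4-bromo-4-chloro-2-iodoheptan-3-one

The longest carbon chain that includes the carbonyl has 7 carbons, so the parent hydride is heptane.
The highest-priority functional group is a ketone (C=O on an internal carbon), so the name ends in -one.
Number the chain so that numbering from this end puts the carbonyl group at C-3 rather than C-5.
With this numbering: the carbonyl at C-3; a bromo group at C-4; a chloro group at C-4; an iodo group at C-2.
Substituent prefixes are cited in alphabetical order (multiplying prefixes like di-/tri- are ignored for ordering).
Putting it together: 4-bromo-4-chloro-2-iodoheptan-3-one.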